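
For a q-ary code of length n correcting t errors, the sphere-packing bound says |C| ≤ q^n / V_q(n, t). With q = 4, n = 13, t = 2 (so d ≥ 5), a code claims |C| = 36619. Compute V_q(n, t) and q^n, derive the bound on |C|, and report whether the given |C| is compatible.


V_q(n, t) = 742, q^n = 67108864, Hamming bound = 90443, |C| = 36619 ≤ bound (satisfied).

Step 1: Compute V_q(n, t) = Σ_{j=0}^2 C(n, j) (q−1)^j.
  j = 0: C(13,0)·(3)^0 = 1·1 = 1.
  j = 1: C(13,1)·(3)^1 = 13·3 = 39.
  j = 2: C(13,2)·(3)^2 = 78·9 = 702.
  V_q(n, t) = 1 + 39 + 702 = 742.
Step 2: q^n = 4^13 = 67108864.
Step 3: Hamming bound ⌊q^n / V_q(n,t)⌋ = ⌊67108864/742⌋ = 90443.
Step 4: Compare |C| = 36619 to 90443: satisfied.
The claimed |C| lies below the Hamming bound.


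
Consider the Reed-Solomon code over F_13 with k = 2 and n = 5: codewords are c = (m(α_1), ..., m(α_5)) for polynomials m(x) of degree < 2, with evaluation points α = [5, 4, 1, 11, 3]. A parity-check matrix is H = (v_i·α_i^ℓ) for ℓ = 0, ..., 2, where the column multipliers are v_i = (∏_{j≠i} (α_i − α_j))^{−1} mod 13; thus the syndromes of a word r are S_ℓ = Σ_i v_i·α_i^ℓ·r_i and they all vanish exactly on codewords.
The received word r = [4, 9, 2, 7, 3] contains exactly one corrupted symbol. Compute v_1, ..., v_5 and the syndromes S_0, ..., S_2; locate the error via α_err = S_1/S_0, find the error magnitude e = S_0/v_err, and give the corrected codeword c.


S = (8, 6, 11), error at position 2, error magnitude e = 12, c = [4, 10, 2, 7, 3].

Step 1: column multipliers v_i = (∏_{j≠i}(α_i − α_j))^{−1} mod 13.
  i = 1 (α = 5): (5−4)(5−1)(5−11)(5−3) = 1·4·(−6)·2 = −48 ≡ 4, so v_1 = 4^{−1} = 10 (mod 13).
  i = 2 (α = 4): (4−5)(4−1)(4−11)(4−3) = (−1)·3·(−7)·1 = 21 ≡ 8, so v_2 = 8^{−1} = 5 (mod 13).
  i = 3 (α = 1): (1−5)(1−4)(1−11)(1−3) = (−4)·(−3)·(−10)·(−2) = 240 ≡ 6, so v_3 = 6^{−1} = 11 (mod 13).
  i = 4 (α = 11): (11−5)(11−4)(11−1)(11−3) = 6·7·10·8 = 3360 ≡ 6, so v_4 = 6^{−1} = 11 (mod 13).
  i = 5 (α = 3): (3−5)(3−4)(3−1)(3−11) = (−2)·(−1)·2·(−8) = −32 ≡ 7, so v_5 = 7^{−1} = 2 (mod 13).
  v = [10, 5, 11, 11, 2].
Step 2: syndromes of r = [4, 9, 2, 7, 3] (all sums mod 13).
  S_0 = Σ v_i r_i = 10·4 + 5·9 + 11·2 + 11·7 + 2·3 = 190 ≡ 8.
  S_1 = Σ v_i α_i r_i = 10·5·4 + 5·4·9 + 11·1·2 + 11·11·7 + 2·3·3 = 1267 ≡ 6.
  α_i^2 mod 13 = [12, 3, 1, 4, 9].
  S_2 = Σ v_i α_i^2 r_i = 10·12·4 + 5·3·9 + 11·1·2 + 11·4·7 + 2·9·3 = 999 ≡ 11.
  S = (8, 6, 11) ≠ 0, so r is not a codeword (an error is present).
Step 3: locate the error. For a single error e at position i, S_ℓ = v_i·e·α_i^ℓ, so α_err = S_1/S_0.
  S_0^{−1} = 8^{−1} = 5 (mod 13), so α_err = 6·5 = 30 ≡ 4 = α_2. Error position i = 2.
  Consistency check: S_2/S_1 = 11·11 = 121 ≡ 4 = α_err ✓ (single-error assumption holds).
Step 4: error magnitude e = S_0/v_2 = S_0·∏_{j≠2}(α_2 − α_j) = 8·8 = 64 ≡ 12 (mod 13).
Step 5: correct position 2: c_2 = r_2 − e = 9 − 12 ≡ 10 (mod 13). Hence c = [4, 10, 2, 7, 3].
  Check: interpolating c through the α_i gives m(x) = 8 + 7·x (degree < 2) with m(α_i) = c_i for every i, so c is indeed a codeword.


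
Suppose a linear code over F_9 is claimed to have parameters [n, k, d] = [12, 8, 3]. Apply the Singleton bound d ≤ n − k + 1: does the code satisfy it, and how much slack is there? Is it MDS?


Singleton RHS = n − k + 1 = 5, slack = 2, bound satisfied, not MDS.

Singleton bound: d ≤ n − k + 1.
Here n = 12, k = 8, so n − k + 1 = 5.
Given d = 3, check d ≤ 5: YES.
Slack = (n − k + 1) − d = 2.
The code is NOT MDS (slack = 2 > 0).
Description: the claimed parameters are [12, 8, 3]_9; such a code would be non-MDS.


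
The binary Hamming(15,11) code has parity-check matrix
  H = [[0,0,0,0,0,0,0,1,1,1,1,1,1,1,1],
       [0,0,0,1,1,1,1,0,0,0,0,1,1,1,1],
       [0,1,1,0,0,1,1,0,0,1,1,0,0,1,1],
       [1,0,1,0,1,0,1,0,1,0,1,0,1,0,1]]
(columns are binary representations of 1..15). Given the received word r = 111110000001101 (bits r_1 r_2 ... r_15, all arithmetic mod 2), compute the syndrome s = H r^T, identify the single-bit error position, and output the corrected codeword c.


s = (1, 1, 1, 1)^T, error position = 15, corrected codeword c = 111110000001100

Compute s = H r^T mod 2 one row at a time:
  s_1 = 0 + 0 + 0 + 0 + 1 + 1 + 0 + 1 = 3 ≡ 1 (mod 2).
  s_2 = 1 + 1 + 0 + 0 + 1 + 1 + 0 + 1 = 5 ≡ 1 (mod 2).
  s_3 = 1 + 1 + 0 + 0 + 0 + 0 + 0 + 1 = 3 ≡ 1 (mod 2).
  s_4 = 1 + 1 + 1 + 0 + 0 + 0 + 1 + 1 = 5 ≡ 1 (mod 2).
s = (1, 1, 1, 1)^T — this equals column 15 of H (binary 1111), so error is at position 15.
Correct: flip bit 15 of r = 111110000001101 to get c = 111110000001100.


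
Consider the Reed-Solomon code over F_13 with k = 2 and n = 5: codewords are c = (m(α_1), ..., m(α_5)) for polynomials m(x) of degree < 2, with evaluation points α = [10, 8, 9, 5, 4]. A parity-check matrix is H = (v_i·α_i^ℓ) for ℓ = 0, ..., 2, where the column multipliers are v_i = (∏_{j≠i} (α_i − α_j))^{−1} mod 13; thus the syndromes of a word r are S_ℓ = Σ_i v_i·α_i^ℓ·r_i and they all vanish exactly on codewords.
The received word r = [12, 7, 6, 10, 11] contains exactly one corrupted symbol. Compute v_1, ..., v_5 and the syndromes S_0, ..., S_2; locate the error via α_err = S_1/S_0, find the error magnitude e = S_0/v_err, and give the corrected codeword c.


S = (9, 12, 3), error at position 1, error magnitude e = 7, c = [5, 7, 6, 10, 11].

Step 1: column multipliers v_i = (∏_{j≠i}(α_i − α_j))^{−1} mod 13.
  i = 1 (α = 10): (10−8)(10−9)(10−5)(10−4) = 2·1·5·6 = 60 ≡ 8, so v_1 = 8^{−1} = 5 (mod 13).
  i = 2 (α = 8): (8−10)(8−9)(8−5)(8−4) = (−2)·(−1)·3·4 = 24 ≡ 11, so v_2 = 11^{−1} = 6 (mod 13).
  i = 3 (α = 9): (9−10)(9−8)(9−5)(9−4) = (−1)·1·4·5 = −20 ≡ 6, so v_3 = 6^{−1} = 11 (mod 13).
  i = 4 (α = 5): (5−10)(5−8)(5−9)(5−4) = (−5)·(−3)·(−4)·1 = −60 ≡ 5, so v_4 = 5^{−1} = 8 (mod 13).
  i = 5 (α = 4): (4−10)(4−8)(4−9)(4−5) = (−6)·(−4)·(−5)·(−1) = 120 ≡ 3, so v_5 = 3^{−1} = 9 (mod 13).
  v = [5, 6, 11, 8, 9].
Step 2: syndromes of r = [12, 7, 6, 10, 11] (all sums mod 13).
  S_0 = Σ v_i r_i = 5·12 + 6·7 + 11·6 + 8·10 + 9·11 = 347 ≡ 9.
  S_1 = Σ v_i α_i r_i = 5·10·12 + 6·8·7 + 11·9·6 + 8·5·10 + 9·4·11 = 2326 ≡ 12.
  α_i^2 mod 13 = [9, 12, 3, 12, 3].
  S_2 = Σ v_i α_i^2 r_i = 5·9·12 + 6·12·7 + 11·3·6 + 8·12·10 + 9·3·11 = 2499 ≡ 3.
  S = (9, 12, 3) ≠ 0, so r is not a codeword (an error is present).
Step 3: locate the error. For a single error e at position i, S_ℓ = v_i·e·α_i^ℓ, so α_err = S_1/S_0.
  S_0^{−1} = 9^{−1} = 3 (mod 13), so α_err = 12·3 = 36 ≡ 10 = α_1. Error position i = 1.
  Consistency check: S_2/S_1 = 3·12 = 36 ≡ 10 = α_err ✓ (single-error assumption holds).
Step 4: error magnitude e = S_0/v_1 = S_0·∏_{j≠1}(α_1 − α_j) = 9·8 = 72 ≡ 7 (mod 13).
Step 5: correct position 1: c_1 = r_1 − e = 12 − 7 ≡ 5 (mod 13). Hence c = [5, 7, 6, 10, 11].
  Check: interpolating c through the α_i gives m(x) = 2 + 12·x (degree < 2) with m(α_i) = c_i for every i, so c is indeed a codeword.


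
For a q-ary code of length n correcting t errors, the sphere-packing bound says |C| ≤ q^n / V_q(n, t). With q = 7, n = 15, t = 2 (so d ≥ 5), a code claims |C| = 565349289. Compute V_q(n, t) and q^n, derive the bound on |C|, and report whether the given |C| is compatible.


V_q(n, t) = 3871, q^n = 4747561509943, Hamming bound = 1226443169, |C| = 565349289 ≤ bound (satisfied).

Step 1: Compute V_q(n, t) = Σ_{j=0}^2 C(n, j) (q−1)^j.
  j = 0: C(15,0)·(6)^0 = 1·1 = 1.
  j = 1: C(15,1)·(6)^1 = 15·6 = 90.
  j = 2: C(15,2)·(6)^2 = 105·36 = 3780.
  V_q(n, t) = 1 + 90 + 3780 = 3871.
Step 2: q^n = 7^15 = 4747561509943.
Step 3: Hamming bound ⌊q^n / V_q(n,t)⌋ = ⌊4747561509943/3871⌋ = 1226443169.
Step 4: Compare |C| = 565349289 to 1226443169: satisfied.
The claimed |C| lies below the Hamming bound.


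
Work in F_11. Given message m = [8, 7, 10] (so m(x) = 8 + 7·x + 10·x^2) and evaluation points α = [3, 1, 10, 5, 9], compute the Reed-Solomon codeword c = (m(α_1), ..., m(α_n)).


c = [9, 3, 0, 7, 1]

Message polynomial: m(x) = 8 + 7·x + 10·x^2 (mod 11).
For each evaluation point α_i, compute m(α_i) mod 11:
  α_1 = 3: Horner steps 10 → 4 → 9, so m(3) = 9.
  α_2 = 1: Horner steps 10 → 6 → 3, so m(1) = 3.
  α_3 = 10: Horner steps 10 → 8 → 0, so m(10) = 0.
  α_4 = 5: Horner steps 10 → 2 → 7, so m(5) = 7.
  α_5 = 9: Horner steps 10 → 9 → 1, so m(9) = 1.
Codeword c = [9, 3, 0, 7, 1] ∈ F_11^5.


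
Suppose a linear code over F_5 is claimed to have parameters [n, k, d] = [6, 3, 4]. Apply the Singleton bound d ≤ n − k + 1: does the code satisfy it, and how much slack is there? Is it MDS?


Singleton RHS = n − k + 1 = 4, slack = 0, bound satisfied, MDS.

Singleton bound: d ≤ n − k + 1.
Here n = 6, k = 3, so n − k + 1 = 4.
Given d = 4, check d ≤ 4: YES.
Slack = (n − k + 1) − d = 0.
The code is MDS (slack = 0).
Description: the claimed parameters are [6, 3, 4]_5; such a code would be MDS (meets Singleton bound).


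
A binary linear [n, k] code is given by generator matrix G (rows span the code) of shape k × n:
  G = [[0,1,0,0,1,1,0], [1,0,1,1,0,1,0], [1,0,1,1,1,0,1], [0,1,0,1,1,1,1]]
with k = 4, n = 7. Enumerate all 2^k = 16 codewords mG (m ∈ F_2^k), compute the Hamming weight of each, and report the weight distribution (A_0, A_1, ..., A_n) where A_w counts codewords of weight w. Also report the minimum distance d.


Weight distribution: A_0 = 1, A_2 = 3, A_3 = 4, A_4 = 3, A_5 = 4, A_6 = 1. Minimum distance d = 2.

Enumerate all 2^4 = 16 messages m ∈ F_2^4.
For each, compute codeword c = mG in F_2^7, then tally its weight.
  m = 0000 → c = 0000000, weight = 0.
  m = 1000 → c = 0100110, weight = 3.
  m = 0100 → c = 1011010, weight = 4.
  m = 1100 → c = 1111100, weight = 5.
  m = 0010 → c = 1011101, weight = 5.
  m = 1010 → c = 1111011, weight = 6.
  m = 0110 → c = 0000111, weight = 3.
  m = 1110 → c = 0100001, weight = 2.
  m = 0001 → c = 0101111, weight = 5.
  m = 1001 → c = 0001001, weight = 2.
  m = 0101 → c = 1110101, weight = 5.
  m = 1101 → c = 1010011, weight = 4.
  m = 0011 → c = 1110010, weight = 4.
  m = 1011 → c = 1010100, weight = 3.
  m = 0111 → c = 0101000, weight = 2.
  m = 1111 → c = 0001110, weight = 3.
Tally weights:
  weight 0: 1 codewords.
  weight 2: 3 codewords.
  weight 3: 4 codewords.
  weight 4: 3 codewords.
  weight 5: 4 codewords.
  weight 6: 1 codewords.
Minimum distance d = smallest w > 0 with A_w > 0 = 2.
Sanity: Σ A_w = 16 = 2^4 = 16 ✓.


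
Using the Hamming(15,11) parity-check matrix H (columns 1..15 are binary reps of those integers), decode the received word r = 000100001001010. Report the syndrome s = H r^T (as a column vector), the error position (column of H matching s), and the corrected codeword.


s = (1, 1, 1, 1)^T, error position = 15, corrected codeword c = 000100001001011

Compute s = H r^T mod 2 one row at a time:
  s_1 = 0 + 1 + 0 + 0 + 1 + 0 + 1 + 0 = 3 ≡ 1 (mod 2).
  s_2 = 1 + 0 + 0 + 0 + 1 + 0 + 1 + 0 = 3 ≡ 1 (mod 2).
  s_3 = 0 + 0 + 0 + 0 + 0 + 0 + 1 + 0 = 1 ≡ 1 (mod 2).
  s_4 = 0 + 0 + 0 + 0 + 1 + 0 + 0 + 0 = 1 ≡ 1 (mod 2).
s = (1, 1, 1, 1)^T — this equals column 15 of H (binary 1111), so error is at position 15.
Correct: flip bit 15 of r = 000100001001010 to get c = 000100001001011.


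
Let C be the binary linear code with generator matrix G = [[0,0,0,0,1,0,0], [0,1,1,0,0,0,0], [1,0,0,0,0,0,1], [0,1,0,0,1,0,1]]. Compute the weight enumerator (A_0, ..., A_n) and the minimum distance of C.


Weight distribution: A_0 = 1, A_1 = 1, A_2 = 6, A_3 = 6, A_4 = 1, A_5 = 1. Minimum distance d = 1.

Enumerate all 2^4 = 16 messages m ∈ F_2^4.
For each, compute codeword c = mG in F_2^7, then tally its weight.
  m = 0000 → c = 0000000, weight = 0.
  m = 1000 → c = 0000100, weight = 1.
  m = 0100 → c = 0110000, weight = 2.
  m = 1100 → c = 0110100, weight = 3.
  m = 0010 → c = 1000001, weight = 2.
  m = 1010 → c = 1000101, weight = 3.
  m = 0110 → c = 1110001, weight = 4.
  m = 1110 → c = 1110101, weight = 5.
  m = 0001 → c = 0100101, weight = 3.
  m = 1001 → c = 0100001, weight = 2.
  m = 0101 → c = 0010101, weight = 3.
  m = 1101 → c = 0010001, weight = 2.
  m = 0011 → c = 1100100, weight = 3.
  m = 1011 → c = 1100000, weight = 2.
  m = 0111 → c = 1010100, weight = 3.
  m = 1111 → c = 1010000, weight = 2.
Tally weights:
  weight 0: 1 codewords.
  weight 1: 1 codewords.
  weight 2: 6 codewords.
  weight 3: 6 codewords.
  weight 4: 1 codewords.
  weight 5: 1 codewords.
Minimum distance d = smallest w > 0 with A_w > 0 = 1.
Sanity: Σ A_w = 16 = 2^4 = 16 ✓.


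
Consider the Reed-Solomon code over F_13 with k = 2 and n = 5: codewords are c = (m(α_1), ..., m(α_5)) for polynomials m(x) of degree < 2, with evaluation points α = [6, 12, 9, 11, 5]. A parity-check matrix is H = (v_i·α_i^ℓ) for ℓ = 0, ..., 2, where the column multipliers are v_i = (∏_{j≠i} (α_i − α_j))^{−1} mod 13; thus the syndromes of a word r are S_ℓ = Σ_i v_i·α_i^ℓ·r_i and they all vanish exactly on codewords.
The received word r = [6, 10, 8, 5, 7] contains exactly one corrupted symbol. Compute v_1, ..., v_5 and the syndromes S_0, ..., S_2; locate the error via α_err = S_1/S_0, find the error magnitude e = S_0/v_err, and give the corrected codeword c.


S = (7, 9, 6), error at position 5, error magnitude e = 6, c = [6, 10, 8, 5, 1].

Step 1: column multipliers v_i = (∏_{j≠i}(α_i − α_j))^{−1} mod 13.
  i = 1 (α = 6): (6−12)(6−9)(6−11)(6−5) = (−6)·(−3)·(−5)·1 = −90 ≡ 1, so v_1 = 1^{−1} = 1 (mod 13).
  i = 2 (α = 12): (12−6)(12−9)(12−11)(12−5) = 6·3·1·7 = 126 ≡ 9, so v_2 = 9^{−1} = 3 (mod 13).
  i = 3 (α = 9): (9−6)(9−12)(9−11)(9−5) = 3·(−3)·(−2)·4 = 72 ≡ 7, so v_3 = 7^{−1} = 2 (mod 13).
  i = 4 (α = 11): (11−6)(11−12)(11−9)(11−5) = 5·(−1)·2·6 = −60 ≡ 5, so v_4 = 5^{−1} = 8 (mod 13).
  i = 5 (α = 5): (5−6)(5−12)(5−9)(5−11) = (−1)·(−7)·(−4)·(−6) = 168 ≡ 12, so v_5 = 12^{−1} = 12 (mod 13).
  v = [1, 3, 2, 8, 12].
Step 2: syndromes of r = [6, 10, 8, 5, 7] (all sums mod 13).
  S_0 = Σ v_i r_i = 1·6 + 3·10 + 2·8 + 8·5 + 12·7 = 176 ≡ 7.
  S_1 = Σ v_i α_i r_i = 1·6·6 + 3·12·10 + 2·9·8 + 8·11·5 + 12·5·7 = 1400 ≡ 9.
  α_i^2 mod 13 = [10, 1, 3, 4, 12].
  S_2 = Σ v_i α_i^2 r_i = 1·10·6 + 3·1·10 + 2·3·8 + 8·4·5 + 12·12·7 = 1306 ≡ 6.
  S = (7, 9, 6) ≠ 0, so r is not a codeword (an error is present).
Step 3: locate the error. For a single error e at position i, S_ℓ = v_i·e·α_i^ℓ, so α_err = S_1/S_0.
  S_0^{−1} = 7^{−1} = 2 (mod 13), so α_err = 9·2 = 18 ≡ 5 = α_5. Error position i = 5.
  Consistency check: S_2/S_1 = 6·3 = 18 ≡ 5 = α_err ✓ (single-error assumption holds).
Step 4: error magnitude e = S_0/v_5 = S_0·∏_{j≠5}(α_5 − α_j) = 7·12 = 84 ≡ 6 (mod 13).
Step 5: correct position 5: c_5 = r_5 − e = 7 − 6 ≡ 1 (mod 13). Hence c = [6, 10, 8, 5, 1].
  Check: interpolating c through the α_i gives m(x) = 2 + 5·x (degree < 2) with m(α_i) = c_i for every i, so c is indeed a codeword.


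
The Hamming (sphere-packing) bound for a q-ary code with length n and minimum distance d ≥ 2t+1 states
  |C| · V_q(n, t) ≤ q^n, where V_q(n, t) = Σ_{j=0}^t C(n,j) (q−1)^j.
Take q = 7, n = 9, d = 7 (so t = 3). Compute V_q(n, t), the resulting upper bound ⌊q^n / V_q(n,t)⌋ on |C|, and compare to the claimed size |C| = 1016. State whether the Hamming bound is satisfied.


V_q(n, t) = 19495, q^n = 40353607, Hamming bound = 2069, |C| = 1016 ≤ bound (satisfied).

Step 1: Compute V_q(n, t) = Σ_{j=0}^3 C(n, j) (q−1)^j.
  j = 0: C(9,0)·(6)^0 = 1·1 = 1.
  j = 1: C(9,1)·(6)^1 = 9·6 = 54.
  j = 2: C(9,2)·(6)^2 = 36·36 = 1296.
  j = 3: C(9,3)·(6)^3 = 84·216 = 18144.
  V_q(n, t) = 1 + 54 + 1296 + 18144 = 19495.
Step 2: q^n = 7^9 = 40353607.
Step 3: Hamming bound ⌊q^n / V_q(n,t)⌋ = ⌊40353607/19495⌋ = 2069.
Step 4: Compare |C| = 1016 to 2069: satisfied.
The claimed |C| lies below the Hamming bound.


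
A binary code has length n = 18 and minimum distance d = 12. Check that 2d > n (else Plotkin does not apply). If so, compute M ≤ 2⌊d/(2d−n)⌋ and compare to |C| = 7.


Plotkin bound M ≤ 4; given |C| = 7 > bound (violated).

Check applicability: 2d = 24, n = 18.
2d − n = 6 > 0, so Plotkin applies.
Compute d/(2d−n) = 12/6 ≈ 2.0000.
⌊d/(2d−n)⌋ = 2.
Plotkin bound: M ≤ 2·2 = 4.
Given |C| = 7, check: VIOLATED.
This |C| is above the Plotkin bound, so no binary code with n = 18, d = 12 and 7 codewords exists.


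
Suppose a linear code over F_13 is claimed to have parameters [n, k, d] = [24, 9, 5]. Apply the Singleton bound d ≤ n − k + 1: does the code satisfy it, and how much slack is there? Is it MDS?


Singleton RHS = n − k + 1 = 16, slack = 11, bound satisfied, not MDS.

Singleton bound: d ≤ n − k + 1.
Here n = 24, k = 9, so n − k + 1 = 16.
Given d = 5, check d ≤ 16: YES.
Slack = (n − k + 1) − d = 11.
The code is NOT MDS (slack = 11 > 0).
Description: the claimed parameters are [24, 9, 5]_13; such a code would be non-MDS.


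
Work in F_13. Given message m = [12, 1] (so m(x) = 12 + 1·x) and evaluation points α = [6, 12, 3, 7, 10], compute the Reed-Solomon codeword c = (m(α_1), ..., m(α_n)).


c = [5, 11, 2, 6, 9]

Message polynomial: m(x) = 12 + 1·x (mod 13).
For each evaluation point α_i, compute m(α_i) mod 13:
  α_1 = 6: Horner steps 1 → 5, so m(6) = 5.
  α_2 = 12: Horner steps 1 → 11, so m(12) = 11.
  α_3 = 3: Horner steps 1 → 2, so m(3) = 2.
  α_4 = 7: Horner steps 1 → 6, so m(7) = 6.
  α_5 = 10: Horner steps 1 → 9, so m(10) = 9.
Codeword c = [5, 11, 2, 6, 9] ∈ F_13^5.


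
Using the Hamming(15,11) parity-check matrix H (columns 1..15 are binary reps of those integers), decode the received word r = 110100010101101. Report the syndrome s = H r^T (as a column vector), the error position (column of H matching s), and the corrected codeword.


s = (1, 0, 1, 1)^T, error position = 11, corrected codeword c = 110100010111101

Compute s = H r^T mod 2 one row at a time:
  s_1 = 1 + 0 + 1 + 0 + 1 + 1 + 0 + 1 = 5 ≡ 1 (mod 2).
  s_2 = 1 + 0 + 0 + 0 + 1 + 1 + 0 + 1 = 4 ≡ 0 (mod 2).
  s_3 = 1 + 0 + 0 + 0 + 1 + 0 + 0 + 1 = 3 ≡ 1 (mod 2).
  s_4 = 1 + 0 + 0 + 0 + 0 + 0 + 1 + 1 = 3 ≡ 1 (mod 2).
s = (1, 0, 1, 1)^T — this equals column 11 of H (binary 1011), so error is at position 11.
Correct: flip bit 11 of r = 110100010101101 to get c = 110100010111101.


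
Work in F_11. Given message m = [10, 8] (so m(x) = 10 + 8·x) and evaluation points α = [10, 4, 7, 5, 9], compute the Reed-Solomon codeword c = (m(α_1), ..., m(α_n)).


c = [2, 9, 0, 6, 5]

Message polynomial: m(x) = 10 + 8·x (mod 11).
For each evaluation point α_i, compute m(α_i) mod 11:
  α_1 = 10: Horner steps 8 → 2, so m(10) = 2.
  α_2 = 4: Horner steps 8 → 9, so m(4) = 9.
  α_3 = 7: Horner steps 8 → 0, so m(7) = 0.
  α_4 = 5: Horner steps 8 → 6, so m(5) = 6.
  α_5 = 9: Horner steps 8 → 5, so m(9) = 5.
Codeword c = [2, 9, 0, 6, 5] ∈ F_11^5.


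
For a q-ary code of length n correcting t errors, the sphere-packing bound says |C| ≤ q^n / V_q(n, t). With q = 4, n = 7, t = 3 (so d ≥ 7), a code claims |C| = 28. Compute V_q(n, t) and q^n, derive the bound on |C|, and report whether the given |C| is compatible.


V_q(n, t) = 1156, q^n = 16384, Hamming bound = 14, |C| = 28 > bound (violated).

Step 1: Compute V_q(n, t) = Σ_{j=0}^3 C(n, j) (q−1)^j.
  j = 0: C(7,0)·(3)^0 = 1·1 = 1.
  j = 1: C(7,1)·(3)^1 = 7·3 = 21.
  j = 2: C(7,2)·(3)^2 = 21·9 = 189.
  j = 3: C(7,3)·(3)^3 = 35·27 = 945.
  V_q(n, t) = 1 + 21 + 189 + 945 = 1156.
Step 2: q^n = 4^7 = 16384.
Step 3: Hamming bound ⌊q^n / V_q(n,t)⌋ = ⌊16384/1156⌋ = 14.
Step 4: Compare |C| = 28 to 14: violated.
The claimed |C| lies above the Hamming bound, so no 4-ary code of length 7 with d ≥ 7 can have 28 codewords.


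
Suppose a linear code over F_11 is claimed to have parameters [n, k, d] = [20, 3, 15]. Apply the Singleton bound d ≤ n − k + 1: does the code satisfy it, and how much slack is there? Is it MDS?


Singleton RHS = n − k + 1 = 18, slack = 3, bound satisfied, not MDS.

Singleton bound: d ≤ n − k + 1.
Here n = 20, k = 3, so n − k + 1 = 18.
Given d = 15, check d ≤ 18: YES.
Slack = (n − k + 1) − d = 3.
The code is NOT MDS (slack = 3 > 0).
Description: the claimed parameters are [20, 3, 15]_11; such a code would be non-MDS.


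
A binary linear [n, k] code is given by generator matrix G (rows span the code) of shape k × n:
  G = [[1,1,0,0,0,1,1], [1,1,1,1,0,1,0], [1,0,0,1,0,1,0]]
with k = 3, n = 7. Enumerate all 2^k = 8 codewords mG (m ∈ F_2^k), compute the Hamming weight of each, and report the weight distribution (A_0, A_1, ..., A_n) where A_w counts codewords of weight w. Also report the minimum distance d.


Weight distribution: A_0 = 1, A_2 = 1, A_3 = 3, A_4 = 2, A_5 = 1. Minimum distance d = 2.

Enumerate all 2^3 = 8 messages m ∈ F_2^3.
For each, compute codeword c = mG in F_2^7, then tally its weight.
  m = 000 → c = 0000000, weight = 0.
  m = 100 → c = 1100011, weight = 4.
  m = 010 → c = 1111010, weight = 5.
  m = 110 → c = 0011001, weight = 3.
  m = 001 → c = 1001010, weight = 3.
  m = 101 → c = 0101001, weight = 3.
  m = 011 → c = 0110000, weight = 2.
  m = 111 → c = 1010011, weight = 4.
Tally weights:
  weight 0: 1 codewords.
  weight 2: 1 codewords.
  weight 3: 3 codewords.
  weight 4: 2 codewords.
  weight 5: 1 codewords.
Minimum distance d = smallest w > 0 with A_w > 0 = 2.
Sanity: Σ A_w = 8 = 2^3 = 8 ✓.


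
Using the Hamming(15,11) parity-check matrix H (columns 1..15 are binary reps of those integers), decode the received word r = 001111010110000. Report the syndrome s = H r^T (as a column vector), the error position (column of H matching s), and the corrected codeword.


s = (1, 1, 0, 1)^T, error position = 13, corrected codeword c = 001111010110100

Compute s = H r^T mod 2 one row at a time:
  s_1 = 1 + 0 + 1 + 1 + 0 + 0 + 0 + 0 = 3 ≡ 1 (mod 2).
  s_2 = 1 + 1 + 1 + 0 + 0 + 0 + 0 + 0 = 3 ≡ 1 (mod 2).
  s_3 = 0 + 1 + 1 + 0 + 1 + 1 + 0 + 0 = 4 ≡ 0 (mod 2).
  s_4 = 0 + 1 + 1 + 0 + 0 + 1 + 0 + 0 = 3 ≡ 1 (mod 2).
s = (1, 1, 0, 1)^T — this equals column 13 of H (binary 1101), so error is at position 13.
Correct: flip bit 13 of r = 001111010110000 to get c = 001111010110100.


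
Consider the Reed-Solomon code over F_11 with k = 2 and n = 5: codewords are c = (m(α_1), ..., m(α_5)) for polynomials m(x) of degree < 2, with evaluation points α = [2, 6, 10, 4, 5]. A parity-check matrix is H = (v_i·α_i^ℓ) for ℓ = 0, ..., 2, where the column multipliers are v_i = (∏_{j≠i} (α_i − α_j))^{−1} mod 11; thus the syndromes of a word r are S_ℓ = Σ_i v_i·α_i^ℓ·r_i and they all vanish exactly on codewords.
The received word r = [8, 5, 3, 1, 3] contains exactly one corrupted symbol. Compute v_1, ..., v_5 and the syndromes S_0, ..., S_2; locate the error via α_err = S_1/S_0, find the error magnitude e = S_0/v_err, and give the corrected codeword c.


S = (4, 7, 4), error at position 3, error magnitude e = 1, c = [8, 5, 2, 1, 3].

Step 1: column multipliers v_i = (∏_{j≠i}(α_i − α_j))^{−1} mod 11.
  i = 1 (α = 2): (2−6)(2−10)(2−4)(2−5) = (−4)·(−8)·(−2)·(−3) = 192 ≡ 5, so v_1 = 5^{−1} = 9 (mod 11).
  i = 2 (α = 6): (6−2)(6−10)(6−4)(6−5) = 4·(−4)·2·1 = −32 ≡ 1, so v_2 = 1^{−1} = 1 (mod 11).
  i = 3 (α = 10): (10−2)(10−6)(10−4)(10−5) = 8·4·6·5 = 960 ≡ 3, so v_3 = 3^{−1} = 4 (mod 11).
  i = 4 (α = 4): (4−2)(4−6)(4−10)(4−5) = 2·(−2)·(−6)·(−1) = −24 ≡ 9, so v_4 = 9^{−1} = 5 (mod 11).
  i = 5 (α = 5): (5−2)(5−6)(5−10)(5−4) = 3·(−1)·(−5)·1 = 15 ≡ 4, so v_5 = 4^{−1} = 3 (mod 11).
  v = [9, 1, 4, 5, 3].
Step 2: syndromes of r = [8, 5, 3, 1, 3] (all sums mod 11).
  S_0 = Σ v_i r_i = 9·8 + 1·5 + 4·3 + 5·1 + 3·3 = 103 ≡ 4.
  S_1 = Σ v_i α_i r_i = 9·2·8 + 1·6·5 + 4·10·3 + 5·4·1 + 3·5·3 = 359 ≡ 7.
  α_i^2 mod 11 = [4, 3, 1, 5, 3].
  S_2 = Σ v_i α_i^2 r_i = 9·4·8 + 1·3·5 + 4·1·3 + 5·5·1 + 3·3·3 = 367 ≡ 4.
  S = (4, 7, 4) ≠ 0, so r is not a codeword (an error is present).
Step 3: locate the error. For a single error e at position i, S_ℓ = v_i·e·α_i^ℓ, so α_err = S_1/S_0.
  S_0^{−1} = 4^{−1} = 3 (mod 11), so α_err = 7·3 = 21 ≡ 10 = α_3. Error position i = 3.
  Consistency check: S_2/S_1 = 4·8 = 32 ≡ 10 = α_err ✓ (single-error assumption holds).
Step 4: error magnitude e = S_0/v_3 = S_0·∏_{j≠3}(α_3 − α_j) = 4·3 = 12 ≡ 1 (mod 11).
Step 5: correct position 3: c_3 = r_3 − e = 3 − 1 ≡ 2 (mod 11). Hence c = [8, 5, 2, 1, 3].
  Check: interpolating c through the α_i gives m(x) = 4 + 2·x (degree < 2) with m(α_i) = c_i for every i, so c is indeed a codeword.


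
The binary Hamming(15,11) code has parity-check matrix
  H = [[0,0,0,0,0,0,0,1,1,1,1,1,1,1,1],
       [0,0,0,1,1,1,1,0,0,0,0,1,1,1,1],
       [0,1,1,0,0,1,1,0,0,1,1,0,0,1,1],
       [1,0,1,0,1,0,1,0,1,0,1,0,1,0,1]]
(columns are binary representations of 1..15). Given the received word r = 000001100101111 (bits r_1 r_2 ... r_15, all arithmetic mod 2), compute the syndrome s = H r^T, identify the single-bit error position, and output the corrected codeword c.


s = (1, 0, 1, 1)^T, error position = 11, corrected codeword c = 000001100111111

Compute s = H r^T mod 2 one row at a time:
  s_1 = 0 + 0 + 1 + 0 + 1 + 1 + 1 + 1 = 5 ≡ 1 (mod 2).
  s_2 = 0 + 0 + 1 + 1 + 1 + 1 + 1 + 1 = 6 ≡ 0 (mod 2).
  s_3 = 0 + 0 + 1 + 1 + 1 + 0 + 1 + 1 = 5 ≡ 1 (mod 2).
  s_4 = 0 + 0 + 0 + 1 + 0 + 0 + 1 + 1 = 3 ≡ 1 (mod 2).
s = (1, 0, 1, 1)^T — this equals column 11 of H (binary 1011), so error is at position 11.
Correct: flip bit 11 of r = 000001100101111 to get c = 000001100111111.


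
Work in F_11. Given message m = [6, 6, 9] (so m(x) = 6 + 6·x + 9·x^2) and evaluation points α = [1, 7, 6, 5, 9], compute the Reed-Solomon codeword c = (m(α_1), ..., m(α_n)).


c = [10, 5, 3, 8, 8]

Message polynomial: m(x) = 6 + 6·x + 9·x^2 (mod 11).
For each evaluation point α_i, compute m(α_i) mod 11:
  α_1 = 1: Horner steps 9 → 4 → 10, so m(1) = 10.
  α_2 = 7: Horner steps 9 → 3 → 5, so m(7) = 5.
  α_3 = 6: Horner steps 9 → 5 → 3, so m(6) = 3.
  α_4 = 5: Horner steps 9 → 7 → 8, so m(5) = 8.
  α_5 = 9: Horner steps 9 → 10 → 8, so m(9) = 8.
Codeword c = [10, 5, 3, 8, 8] ∈ F_11^5.


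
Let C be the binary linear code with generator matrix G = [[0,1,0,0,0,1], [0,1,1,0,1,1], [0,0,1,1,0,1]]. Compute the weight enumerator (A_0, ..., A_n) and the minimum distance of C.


Weight distribution: A_0 = 1, A_2 = 2, A_3 = 4, A_4 = 1. Minimum distance d = 2.

Enumerate all 2^3 = 8 messages m ∈ F_2^3.
For each, compute codeword c = mG in F_2^6, then tally its weight.
  m = 000 → c = 000000, weight = 0.
  m = 100 → c = 010001, weight = 2.
  m = 010 → c = 011011, weight = 4.
  m = 110 → c = 001010, weight = 2.
  m = 001 → c = 001101, weight = 3.
  m = 101 → c = 011100, weight = 3.
  m = 011 → c = 010110, weight = 3.
  m = 111 → c = 000111, weight = 3.
Tally weights:
  weight 0: 1 codewords.
  weight 2: 2 codewords.
  weight 3: 4 codewords.
  weight 4: 1 codewords.
Minimum distance d = smallest w > 0 with A_w > 0 = 2.
Sanity: Σ A_w = 8 = 2^3 = 8 ✓.


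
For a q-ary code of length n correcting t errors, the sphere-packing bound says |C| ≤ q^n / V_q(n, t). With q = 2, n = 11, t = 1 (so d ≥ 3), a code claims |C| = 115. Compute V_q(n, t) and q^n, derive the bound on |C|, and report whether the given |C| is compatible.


V_q(n, t) = 12, q^n = 2048, Hamming bound = 170, |C| = 115 ≤ bound (satisfied).

Step 1: Compute V_q(n, t) = Σ_{j=0}^1 C(n, j) (q−1)^j.
  j = 0: C(11,0)·(1)^0 = 1·1 = 1.
  j = 1: C(11,1)·(1)^1 = 11·1 = 11.
  V_q(n, t) = 1 + 11 = 12.
Step 2: q^n = 2^11 = 2048.
Step 3: Hamming bound ⌊q^n / V_q(n,t)⌋ = ⌊2048/12⌋ = 170.
Step 4: Compare |C| = 115 to 170: satisfied.
The claimed |C| lies below the Hamming bound.


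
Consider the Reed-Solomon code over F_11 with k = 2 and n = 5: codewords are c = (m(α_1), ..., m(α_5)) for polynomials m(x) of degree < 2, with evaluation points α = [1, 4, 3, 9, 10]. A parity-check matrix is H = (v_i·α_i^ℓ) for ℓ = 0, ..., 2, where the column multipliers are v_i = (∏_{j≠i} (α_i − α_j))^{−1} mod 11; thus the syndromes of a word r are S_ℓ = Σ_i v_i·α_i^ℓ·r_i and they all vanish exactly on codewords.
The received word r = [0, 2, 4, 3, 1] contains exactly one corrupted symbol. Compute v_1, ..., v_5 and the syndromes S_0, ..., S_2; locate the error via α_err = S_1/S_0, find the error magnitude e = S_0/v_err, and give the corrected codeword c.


S = (1, 1, 1), error at position 1, error magnitude e = 3, c = [8, 2, 4, 3, 1].

Step 1: column multipliers v_i = (∏_{j≠i}(α_i − α_j))^{−1} mod 11.
  i = 1 (α = 1): (1−4)(1−3)(1−9)(1−10) = (−3)·(−2)·(−8)·(−9) = 432 ≡ 3, so v_1 = 3^{−1} = 4 (mod 11).
  i = 2 (α = 4): (4−1)(4−3)(4−9)(4−10) = 3·1·(−5)·(−6) = 90 ≡ 2, so v_2 = 2^{−1} = 6 (mod 11).
  i = 3 (α = 3): (3−1)(3−4)(3−9)(3−10) = 2·(−1)·(−6)·(−7) = −84 ≡ 4, so v_3 = 4^{−1} = 3 (mod 11).
  i = 4 (α = 9): (9−1)(9−4)(9−3)(9−10) = 8·5·6·(−1) = −240 ≡ 2, so v_4 = 2^{−1} = 6 (mod 11).
  i = 5 (α = 10): (10−1)(10−4)(10−3)(10−9) = 9·6·7·1 = 378 ≡ 4, so v_5 = 4^{−1} = 3 (mod 11).
  v = [4, 6, 3, 6, 3].
Step 2: syndromes of r = [0, 2, 4, 3, 1] (all sums mod 11).
  S_0 = Σ v_i r_i = 4·0 + 6·2 + 3·4 + 6·3 + 3·1 = 45 ≡ 1.
  S_1 = Σ v_i α_i r_i = 4·1·0 + 6·4·2 + 3·3·4 + 6·9·3 + 3·10·1 = 276 ≡ 1.
  α_i^2 mod 11 = [1, 5, 9, 4, 1].
  S_2 = Σ v_i α_i^2 r_i = 4·1·0 + 6·5·2 + 3·9·4 + 6·4·3 + 3·1·1 = 243 ≡ 1.
  S = (1, 1, 1) ≠ 0, so r is not a codeword (an error is present).
Step 3: locate the error. For a single error e at position i, S_ℓ = v_i·e·α_i^ℓ, so α_err = S_1/S_0.
  S_0^{−1} = 1^{−1} = 1 (mod 11), so α_err = 1·1 = 1 ≡ 1 = α_1. Error position i = 1.
  Consistency check: S_2/S_1 = 1·1 = 1 ≡ 1 = α_err ✓ (single-error assumption holds).
Step 4: error magnitude e = S_0/v_1 = S_0·∏_{j≠1}(α_1 − α_j) = 1·3 = 3 ≡ 3 (mod 11).
Step 5: correct position 1: c_1 = r_1 − e = 0 − 3 ≡ 8 (mod 11). Hence c = [8, 2, 4, 3, 1].
  Check: interpolating c through the α_i gives m(x) = 10 + 9·x (degree < 2) with m(α_i) = c_i for every i, so c is indeed a codeword.


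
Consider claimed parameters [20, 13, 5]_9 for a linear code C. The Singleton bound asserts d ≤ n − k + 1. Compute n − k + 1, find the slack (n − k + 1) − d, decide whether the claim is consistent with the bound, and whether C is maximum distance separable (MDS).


Singleton RHS = n − k + 1 = 8, slack = 3, bound satisfied, not MDS.

Singleton bound: d ≤ n − k + 1.
Here n = 20, k = 13, so n − k + 1 = 8.
Given d = 5, check d ≤ 8: YES.
Slack = (n − k + 1) − d = 3.
The code is NOT MDS (slack = 3 > 0).
Description: the claimed parameters are [20, 13, 5]_9; such a code would be non-MDS.


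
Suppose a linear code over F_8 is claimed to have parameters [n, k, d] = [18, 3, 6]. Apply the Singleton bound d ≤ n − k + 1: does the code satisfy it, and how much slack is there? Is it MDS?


Singleton RHS = n − k + 1 = 16, slack = 10, bound satisfied, not MDS.

Singleton bound: d ≤ n − k + 1.
Here n = 18, k = 3, so n − k + 1 = 16.
Given d = 6, check d ≤ 16: YES.
Slack = (n − k + 1) − d = 10.
The code is NOT MDS (slack = 10 > 0).
Description: the claimed parameters are [18, 3, 6]_8; such a code would be non-MDS.


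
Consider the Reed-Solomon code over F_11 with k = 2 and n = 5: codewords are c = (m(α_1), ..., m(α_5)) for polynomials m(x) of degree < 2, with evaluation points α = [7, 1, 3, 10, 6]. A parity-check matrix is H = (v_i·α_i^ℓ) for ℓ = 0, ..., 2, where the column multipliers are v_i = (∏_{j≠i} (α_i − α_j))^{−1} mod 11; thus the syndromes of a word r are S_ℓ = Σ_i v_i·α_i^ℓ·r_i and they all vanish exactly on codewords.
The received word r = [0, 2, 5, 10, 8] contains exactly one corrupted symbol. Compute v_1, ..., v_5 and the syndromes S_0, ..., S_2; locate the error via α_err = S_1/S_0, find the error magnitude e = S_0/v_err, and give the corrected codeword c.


S = (3, 7, 9), error at position 5, error magnitude e = 4, c = [0, 2, 5, 10, 4].

Step 1: column multipliers v_i = (∏_{j≠i}(α_i − α_j))^{−1} mod 11.
  i = 1 (α = 7): (7−1)(7−3)(7−10)(7−6) = 6·4·(−3)·1 = −72 ≡ 5, so v_1 = 5^{−1} = 9 (mod 11).
  i = 2 (α = 1): (1−7)(1−3)(1−10)(1−6) = (−6)·(−2)·(−9)·(−5) = 540 ≡ 1, so v_2 = 1^{−1} = 1 (mod 11).
  i = 3 (α = 3): (3−7)(3−1)(3−10)(3−6) = (−4)·2·(−7)·(−3) = −168 ≡ 8, so v_3 = 8^{−1} = 7 (mod 11).
  i = 4 (α = 10): (10−7)(10−1)(10−3)(10−6) = 3·9·7·4 = 756 ≡ 8, so v_4 = 8^{−1} = 7 (mod 11).
  i = 5 (α = 6): (6−7)(6−1)(6−3)(6−10) = (−1)·5·3·(−4) = 60 ≡ 5, so v_5 = 5^{−1} = 9 (mod 11).
  v = [9, 1, 7, 7, 9].
Step 2: syndromes of r = [0, 2, 5, 10, 8] (all sums mod 11).
  S_0 = Σ v_i r_i = 9·0 + 1·2 + 7·5 + 7·10 + 9·8 = 179 ≡ 3.
  S_1 = Σ v_i α_i r_i = 9·7·0 + 1·1·2 + 7·3·5 + 7·10·10 + 9·6·8 = 1239 ≡ 7.
  α_i^2 mod 11 = [5, 1, 9, 1, 3].
  S_2 = Σ v_i α_i^2 r_i = 9·5·0 + 1·1·2 + 7·9·5 + 7·1·10 + 9·3·8 = 603 ≡ 9.
  S = (3, 7, 9) ≠ 0, so r is not a codeword (an error is present).
Step 3: locate the error. For a single error e at position i, S_ℓ = v_i·e·α_i^ℓ, so α_err = S_1/S_0.
  S_0^{−1} = 3^{−1} = 4 (mod 11), so α_err = 7·4 = 28 ≡ 6 = α_5. Error position i = 5.
  Consistency check: S_2/S_1 = 9·8 = 72 ≡ 6 = α_err ✓ (single-error assumption holds).
Step 4: error magnitude e = S_0/v_5 = S_0·∏_{j≠5}(α_5 − α_j) = 3·5 = 15 ≡ 4 (mod 11).
Step 5: correct position 5: c_5 = r_5 − e = 8 − 4 ≡ 4 (mod 11). Hence c = [0, 2, 5, 10, 4].
  Check: interpolating c through the α_i gives m(x) = 6 + 7·x (degree < 2) with m(α_i) = c_i for every i, so c is indeed a codeword.


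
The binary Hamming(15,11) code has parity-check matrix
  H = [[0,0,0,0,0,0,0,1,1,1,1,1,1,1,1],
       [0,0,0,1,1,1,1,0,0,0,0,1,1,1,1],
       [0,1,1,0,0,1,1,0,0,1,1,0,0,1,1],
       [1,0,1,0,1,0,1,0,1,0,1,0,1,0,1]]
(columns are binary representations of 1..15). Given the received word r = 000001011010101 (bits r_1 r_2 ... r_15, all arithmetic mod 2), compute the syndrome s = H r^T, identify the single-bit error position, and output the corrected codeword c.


s = (1, 1, 1, 0)^T, error position = 14, corrected codeword c = 000001011010111

Compute s = H r^T mod 2 one row at a time:
  s_1 = 1 + 1 + 0 + 1 + 0 + 1 + 0 + 1 = 5 ≡ 1 (mod 2).
  s_2 = 0 + 0 + 1 + 0 + 0 + 1 + 0 + 1 = 3 ≡ 1 (mod 2).
  s_3 = 0 + 0 + 1 + 0 + 0 + 1 + 0 + 1 = 3 ≡ 1 (mod 2).
  s_4 = 0 + 0 + 0 + 0 + 1 + 1 + 1 + 1 = 4 ≡ 0 (mod 2).
s = (1, 1, 1, 0)^T — this equals column 14 of H (binary 1110), so error is at position 14.
Correct: flip bit 14 of r = 000001011010101 to get c = 000001011010111.


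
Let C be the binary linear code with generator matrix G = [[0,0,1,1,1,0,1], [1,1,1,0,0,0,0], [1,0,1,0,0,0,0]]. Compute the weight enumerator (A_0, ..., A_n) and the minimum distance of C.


Weight distribution: A_0 = 1, A_1 = 1, A_2 = 1, A_3 = 1, A_4 = 2, A_5 = 2. Minimum distance d = 1.

Enumerate all 2^3 = 8 messages m ∈ F_2^3.
For each, compute codeword c = mG in F_2^7, then tally its weight.
  m = 000 → c = 0000000, weight = 0.
  m = 100 → c = 0011101, weight = 4.
  m = 010 → c = 1110000, weight = 3.
  m = 110 → c = 1101101, weight = 5.
  m = 001 → c = 1010000, weight = 2.
  m = 101 → c = 1001101, weight = 4.
  m = 011 → c = 0100000, weight = 1.
  m = 111 → c = 0111101, weight = 5.
Tally weights:
  weight 0: 1 codewords.
  weight 1: 1 codewords.
  weight 2: 1 codewords.
  weight 3: 1 codewords.
  weight 4: 2 codewords.
  weight 5: 2 codewords.
Minimum distance d = smallest w > 0 with A_w > 0 = 1.
Sanity: Σ A_w = 8 = 2^3 = 8 ✓.


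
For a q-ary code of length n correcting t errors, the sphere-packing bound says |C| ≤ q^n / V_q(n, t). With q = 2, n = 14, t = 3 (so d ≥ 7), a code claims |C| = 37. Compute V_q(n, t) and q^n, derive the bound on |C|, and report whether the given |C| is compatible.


V_q(n, t) = 470, q^n = 16384, Hamming bound = 34, |C| = 37 > bound (violated).

Step 1: Compute V_q(n, t) = Σ_{j=0}^3 C(n, j) (q−1)^j.
  j = 0: C(14,0)·(1)^0 = 1·1 = 1.
  j = 1: C(14,1)·(1)^1 = 14·1 = 14.
  j = 2: C(14,2)·(1)^2 = 91·1 = 91.
  j = 3: C(14,3)·(1)^3 = 364·1 = 364.
  V_q(n, t) = 1 + 14 + 91 + 364 = 470.
Step 2: q^n = 2^14 = 16384.
Step 3: Hamming bound ⌊q^n / V_q(n,t)⌋ = ⌊16384/470⌋ = 34.
Step 4: Compare |C| = 37 to 34: violated.
The claimed |C| lies above the Hamming bound, so no 2-ary code of length 14 with d ≥ 7 can have 37 codewords.


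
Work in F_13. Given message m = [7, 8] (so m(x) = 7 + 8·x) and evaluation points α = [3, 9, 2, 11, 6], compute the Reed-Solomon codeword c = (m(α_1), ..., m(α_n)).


c = [5, 1, 10, 4, 3]

Message polynomial: m(x) = 7 + 8·x (mod 13).
For each evaluation point α_i, compute m(α_i) mod 13:
  α_1 = 3: Horner steps 8 → 5, so m(3) = 5.
  α_2 = 9: Horner steps 8 → 1, so m(9) = 1.
  α_3 = 2: Horner steps 8 → 10, so m(2) = 10.
  α_4 = 11: Horner steps 8 → 4, so m(11) = 4.
  α_5 = 6: Horner steps 8 → 3, so m(6) = 3.
Codeword c = [5, 1, 10, 4, 3] ∈ F_13^5.


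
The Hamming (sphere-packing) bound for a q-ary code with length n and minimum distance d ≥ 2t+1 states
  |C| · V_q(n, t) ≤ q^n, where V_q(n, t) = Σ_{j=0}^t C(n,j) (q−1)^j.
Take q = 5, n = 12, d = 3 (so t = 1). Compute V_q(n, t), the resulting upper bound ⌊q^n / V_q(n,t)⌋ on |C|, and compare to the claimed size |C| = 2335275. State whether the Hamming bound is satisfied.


V_q(n, t) = 49, q^n = 244140625, Hamming bound = 4982461, |C| = 2335275 ≤ bound (satisfied).

Step 1: Compute V_q(n, t) = Σ_{j=0}^1 C(n, j) (q−1)^j.
  j = 0: C(12,0)·(4)^0 = 1·1 = 1.
  j = 1: C(12,1)·(4)^1 = 12·4 = 48.
  V_q(n, t) = 1 + 48 = 49.
Step 2: q^n = 5^12 = 244140625.
Step 3: Hamming bound ⌊q^n / V_q(n,t)⌋ = ⌊244140625/49⌋ = 4982461.
Step 4: Compare |C| = 2335275 to 4982461: satisfied.
The claimed |C| lies below the Hamming bound.


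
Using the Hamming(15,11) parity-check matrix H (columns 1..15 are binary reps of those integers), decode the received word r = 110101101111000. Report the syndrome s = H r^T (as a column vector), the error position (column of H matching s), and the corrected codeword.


s = (0, 0, 1, 0)^T, error position = 2, corrected codeword c = 100101101111000

Compute s = H r^T mod 2 one row at a time:
  s_1 = 0 + 1 + 1 + 1 + 1 + 0 + 0 + 0 = 4 ≡ 0 (mod 2).
  s_2 = 1 + 0 + 1 + 1 + 1 + 0 + 0 + 0 = 4 ≡ 0 (mod 2).
  s_3 = 1 + 0 + 1 + 1 + 1 + 1 + 0 + 0 = 5 ≡ 1 (mod 2).
  s_4 = 1 + 0 + 0 + 1 + 1 + 1 + 0 + 0 = 4 ≡ 0 (mod 2).
s = (0, 0, 1, 0)^T — this equals column 2 of H (binary 0010), so error is at position 2.
Correct: flip bit 2 of r = 110101101111000 to get c = 100101101111000.


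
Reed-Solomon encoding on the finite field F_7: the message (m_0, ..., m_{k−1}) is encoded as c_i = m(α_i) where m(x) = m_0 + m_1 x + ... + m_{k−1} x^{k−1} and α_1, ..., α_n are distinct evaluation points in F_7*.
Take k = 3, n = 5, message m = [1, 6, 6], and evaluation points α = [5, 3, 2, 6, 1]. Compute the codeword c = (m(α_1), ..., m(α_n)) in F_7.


c = [6, 3, 2, 1, 6]

Message polynomial: m(x) = 1 + 6·x + 6·x^2 (mod 7).
For each evaluation point α_i, compute m(α_i) mod 7:
  α_1 = 5: Horner steps 6 → 1 → 6, so m(5) = 6.
  α_2 = 3: Horner steps 6 → 3 → 3, so m(3) = 3.
  α_3 = 2: Horner steps 6 → 4 → 2, so m(2) = 2.
  α_4 = 6: Horner steps 6 → 0 → 1, so m(6) = 1.
  α_5 = 1: Horner steps 6 → 5 → 6, so m(1) = 6.
Codeword c = [6, 3, 2, 1, 6] ∈ F_7^5.
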